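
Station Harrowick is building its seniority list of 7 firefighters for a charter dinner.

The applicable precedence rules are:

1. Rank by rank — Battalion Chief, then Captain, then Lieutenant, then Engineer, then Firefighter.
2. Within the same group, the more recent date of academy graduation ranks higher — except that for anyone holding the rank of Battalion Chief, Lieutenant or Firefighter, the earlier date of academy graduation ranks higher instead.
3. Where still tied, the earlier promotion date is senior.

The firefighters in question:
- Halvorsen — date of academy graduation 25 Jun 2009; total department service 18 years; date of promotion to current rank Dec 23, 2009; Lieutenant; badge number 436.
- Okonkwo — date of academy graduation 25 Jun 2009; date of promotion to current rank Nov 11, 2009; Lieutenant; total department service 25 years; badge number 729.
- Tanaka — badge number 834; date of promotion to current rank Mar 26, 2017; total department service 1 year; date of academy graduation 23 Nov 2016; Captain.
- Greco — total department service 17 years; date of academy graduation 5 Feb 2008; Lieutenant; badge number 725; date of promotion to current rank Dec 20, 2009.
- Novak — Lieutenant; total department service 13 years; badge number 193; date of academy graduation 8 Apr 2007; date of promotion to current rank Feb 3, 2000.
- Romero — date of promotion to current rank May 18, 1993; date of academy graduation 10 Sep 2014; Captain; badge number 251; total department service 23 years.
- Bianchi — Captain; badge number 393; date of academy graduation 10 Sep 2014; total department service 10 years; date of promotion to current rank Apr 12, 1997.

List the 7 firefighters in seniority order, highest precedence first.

Tanaka, Romero, Bianchi, Novak, Greco, Okonkwo, Halvorsen

By rank: Tanaka, Romero and Bianchi (Captain); then Novak, Greco, Okonkwo and Halvorsen (Lieutenant).
Among Tanaka, Romero and Bianchi, by date of academy graduation (later first): Tanaka (23 Nov 2016) before Romero and Bianchi (10 Sep 2014).
Among Romero and Bianchi, by date of promotion to current rank (earlier first): Romero (May 18, 1993) before Bianchi (Apr 12, 1997).
Among Novak, Greco, Okonkwo and Halvorsen, by date of academy graduation (earlier first) (reversed rule for this group): Novak (8 Apr 2007) before Greco (5 Feb 2008) before Okonkwo and Halvorsen (25 Jun 2009).
Among Okonkwo and Halvorsen, by date of promotion to current rank (earlier first): Okonkwo (Nov 11, 2009) before Halvorsen (Dec 23, 2009).
Full order: Tanaka, Romero, Bianchi, Novak, Greco, Okonkwo, Halvorsen.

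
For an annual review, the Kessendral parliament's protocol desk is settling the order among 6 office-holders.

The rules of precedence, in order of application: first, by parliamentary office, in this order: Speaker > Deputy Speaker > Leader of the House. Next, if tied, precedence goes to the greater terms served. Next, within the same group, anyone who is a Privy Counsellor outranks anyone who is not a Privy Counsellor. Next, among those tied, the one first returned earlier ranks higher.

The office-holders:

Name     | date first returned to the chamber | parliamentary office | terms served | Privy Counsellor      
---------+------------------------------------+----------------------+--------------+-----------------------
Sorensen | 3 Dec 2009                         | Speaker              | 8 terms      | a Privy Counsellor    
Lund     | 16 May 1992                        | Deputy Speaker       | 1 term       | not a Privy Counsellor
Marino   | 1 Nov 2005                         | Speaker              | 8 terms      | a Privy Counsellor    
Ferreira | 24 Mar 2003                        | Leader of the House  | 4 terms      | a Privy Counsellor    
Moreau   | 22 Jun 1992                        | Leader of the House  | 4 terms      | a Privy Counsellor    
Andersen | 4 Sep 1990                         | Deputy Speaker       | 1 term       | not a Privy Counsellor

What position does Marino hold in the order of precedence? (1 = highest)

By parliamentary office: Marino and Sorensen (Speaker); then Andersen and Lund (Deputy Speaker); then Moreau and Ferreira (Leader of the House).
Marino and Sorensen both have terms served 8 terms, so the next rule applies.
Marino and Sorensen are each a Privy Counsellor, so the next rule applies.
Among Marino and Sorensen, by date first returned to the chamber (earlier first): Marino (1 Nov 2005) before Sorensen (3 Dec 2009).
Andersen and Lund both have terms served 1 term, so the next rule applies.
Andersen and Lund are each not a Privy Counsellor, so the next rule applies.
Among Andersen and Lund, by date first returned to the chamber (earlier first): Andersen (4 Sep 1990) before Lund (16 May 1992).
Moreau and Ferreira both have terms served 4 terms, so the next rule applies.
Moreau and Ferreira are each a Privy Counsellor, so the next rule applies.
Among Moreau and Ferreira, by date first returned to the chamber (earlier first): Moreau (22 Jun 1992) before Ferreira (24 Mar 2003).
Order: Marino, Sorensen, Andersen, Lund, Moreau, Ferreira. So position 1.

1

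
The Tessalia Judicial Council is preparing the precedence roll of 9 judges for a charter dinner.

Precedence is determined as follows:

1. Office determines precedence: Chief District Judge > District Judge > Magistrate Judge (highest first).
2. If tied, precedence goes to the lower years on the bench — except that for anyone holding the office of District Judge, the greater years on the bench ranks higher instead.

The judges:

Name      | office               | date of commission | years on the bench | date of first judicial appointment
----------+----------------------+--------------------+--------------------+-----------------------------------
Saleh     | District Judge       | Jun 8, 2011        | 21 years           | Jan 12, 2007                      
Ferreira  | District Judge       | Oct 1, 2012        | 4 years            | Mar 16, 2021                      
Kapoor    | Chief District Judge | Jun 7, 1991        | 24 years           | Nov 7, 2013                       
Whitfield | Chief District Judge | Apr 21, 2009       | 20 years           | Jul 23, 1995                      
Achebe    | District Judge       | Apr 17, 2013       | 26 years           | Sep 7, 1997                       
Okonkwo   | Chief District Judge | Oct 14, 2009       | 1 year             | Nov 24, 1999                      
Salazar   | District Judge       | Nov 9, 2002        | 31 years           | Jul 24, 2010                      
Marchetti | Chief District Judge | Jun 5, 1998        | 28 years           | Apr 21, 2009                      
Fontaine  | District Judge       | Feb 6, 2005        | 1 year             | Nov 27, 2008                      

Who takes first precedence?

Okonkwo

By office: Okonkwo, Whitfield, Kapoor and Marchetti (Chief District Judge); then Salazar, Achebe, Saleh, Ferreira and Fontaine (District Judge).
Among Okonkwo, Whitfield, Kapoor and Marchetti, by years on the bench (lower first): Okonkwo (1 year) before Whitfield (20 years) before Kapoor (24 years) before Marchetti (28 years).
Among Salazar, Achebe, Saleh, Ferreira and Fontaine, by years on the bench (higher first) (reversed rule for this group): Salazar (31 years) before Achebe (26 years) before Saleh (21 years) before Ferreira (4 years) before Fontaine (1 year).
Order: Okonkwo, Whitfield, Kapoor, Marchetti, Salazar, Achebe, Saleh, Ferreira, Fontaine.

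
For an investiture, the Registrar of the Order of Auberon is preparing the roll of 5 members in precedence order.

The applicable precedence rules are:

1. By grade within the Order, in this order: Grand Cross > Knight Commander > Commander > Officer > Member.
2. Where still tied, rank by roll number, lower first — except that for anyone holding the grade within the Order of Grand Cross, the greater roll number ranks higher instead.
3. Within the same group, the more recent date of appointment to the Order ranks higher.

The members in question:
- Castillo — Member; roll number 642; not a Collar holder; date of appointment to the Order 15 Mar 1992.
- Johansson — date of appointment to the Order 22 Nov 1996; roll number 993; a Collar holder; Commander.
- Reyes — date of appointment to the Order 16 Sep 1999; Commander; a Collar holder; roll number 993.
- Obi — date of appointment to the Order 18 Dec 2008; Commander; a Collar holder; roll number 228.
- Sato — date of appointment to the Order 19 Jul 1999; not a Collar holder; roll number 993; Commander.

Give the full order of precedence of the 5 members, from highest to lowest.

By grade within the Order: Obi, Reyes, Sato and Johansson (Commander); then Castillo (Member).
Among Obi, Reyes, Sato and Johansson, by roll number (lower first): Obi (228) before Reyes, Sato and Johansson (993).
Among Reyes, Sato and Johansson, by date of appointment to the Order (later first): Reyes (16 Sep 1999) before Sato (19 Jul 1999) before Johansson (22 Nov 1996).
Full order: Obi, Reyes, Sato, Johansson, Castillo.

Obi, Reyes, Sato, Johansson, Castillo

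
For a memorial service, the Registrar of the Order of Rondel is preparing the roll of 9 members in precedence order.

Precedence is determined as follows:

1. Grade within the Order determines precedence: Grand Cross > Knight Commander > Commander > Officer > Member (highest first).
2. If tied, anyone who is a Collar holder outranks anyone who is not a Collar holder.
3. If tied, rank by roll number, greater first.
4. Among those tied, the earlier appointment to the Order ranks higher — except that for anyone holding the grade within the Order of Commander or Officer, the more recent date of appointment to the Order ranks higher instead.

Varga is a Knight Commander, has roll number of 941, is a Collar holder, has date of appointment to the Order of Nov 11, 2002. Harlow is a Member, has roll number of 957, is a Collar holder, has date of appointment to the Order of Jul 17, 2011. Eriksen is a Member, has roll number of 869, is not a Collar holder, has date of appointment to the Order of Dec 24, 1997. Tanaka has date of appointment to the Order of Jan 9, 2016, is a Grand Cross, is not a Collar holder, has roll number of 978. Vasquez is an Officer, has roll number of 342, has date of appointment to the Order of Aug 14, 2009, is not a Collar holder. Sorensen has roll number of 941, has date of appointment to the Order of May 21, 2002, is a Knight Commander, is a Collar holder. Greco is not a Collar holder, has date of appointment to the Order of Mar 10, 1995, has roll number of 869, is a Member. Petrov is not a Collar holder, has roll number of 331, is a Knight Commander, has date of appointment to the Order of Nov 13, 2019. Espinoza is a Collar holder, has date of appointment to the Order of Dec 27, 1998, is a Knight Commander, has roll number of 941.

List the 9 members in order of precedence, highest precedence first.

Tanaka, Espinoza, Sorensen, Varga, Petrov, Vasquez, Harlow, Greco, Eriksen

By grade within the Order: Tanaka (Grand Cross); then Espinoza, Sorensen, Varga and Petrov (Knight Commander); then Vasquez (Officer); then Harlow, Greco and Eriksen (Member).
Among Espinoza, Sorensen, Varga and Petrov, a Collar holder before not a Collar holder: Espinoza, Sorensen and Varga (a Collar holder) before Petrov (not a Collar holder).
Espinoza, Sorensen and Varga all have roll number 941, so the next rule applies.
Among Espinoza, Sorensen and Varga, by date of appointment to the Order (earlier first): Espinoza (Dec 27, 1998) before Sorensen (May 21, 2002) before Varga (Nov 11, 2002).
Among Harlow, Greco and Eriksen, a Collar holder before not a Collar holder: Harlow (a Collar holder) before Greco and Eriksen (not a Collar holder).
Greco and Eriksen both have roll number 869, so the next rule applies.
Among Greco and Eriksen, by date of appointment to the Order (earlier first): Greco (Mar 10, 1995) before Eriksen (Dec 24, 1997).
Full order: Tanaka, Espinoza, Sorensen, Varga, Petrov, Vasquez, Harlow, Greco, Eriksen.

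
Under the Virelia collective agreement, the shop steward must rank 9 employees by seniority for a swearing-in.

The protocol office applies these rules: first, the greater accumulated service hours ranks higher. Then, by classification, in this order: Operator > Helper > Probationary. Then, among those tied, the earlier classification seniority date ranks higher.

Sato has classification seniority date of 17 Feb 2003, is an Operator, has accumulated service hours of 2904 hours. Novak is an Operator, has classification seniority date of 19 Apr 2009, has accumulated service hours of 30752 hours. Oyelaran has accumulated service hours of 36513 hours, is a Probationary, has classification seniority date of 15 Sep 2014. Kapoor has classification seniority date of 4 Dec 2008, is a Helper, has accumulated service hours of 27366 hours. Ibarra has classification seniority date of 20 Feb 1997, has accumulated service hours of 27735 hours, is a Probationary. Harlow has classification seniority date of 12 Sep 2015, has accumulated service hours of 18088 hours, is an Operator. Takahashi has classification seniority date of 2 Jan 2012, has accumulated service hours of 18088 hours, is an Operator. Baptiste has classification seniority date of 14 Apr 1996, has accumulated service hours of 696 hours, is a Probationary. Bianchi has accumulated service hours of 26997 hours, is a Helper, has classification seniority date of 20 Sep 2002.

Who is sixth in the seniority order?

Takahashi

By accumulated service hours (higher first): Oyelaran (36513 hours); then Novak (30752 hours); then Ibarra (27735 hours); then Kapoor (27366 hours); then Bianchi (26997 hours); then Takahashi and Harlow (both 18088 hours); then Sato (2904 hours); then Baptiste (696 hours).
Takahashi and Harlow are each Operator, so the next rule applies.
Among Takahashi and Harlow, by classification seniority date (earlier first): Takahashi (2 Jan 2012) before Harlow (12 Sep 2015).
Order: Oyelaran, Novak, Ibarra, Kapoor, Bianchi, Takahashi, Harlow, Sato, Baptiste.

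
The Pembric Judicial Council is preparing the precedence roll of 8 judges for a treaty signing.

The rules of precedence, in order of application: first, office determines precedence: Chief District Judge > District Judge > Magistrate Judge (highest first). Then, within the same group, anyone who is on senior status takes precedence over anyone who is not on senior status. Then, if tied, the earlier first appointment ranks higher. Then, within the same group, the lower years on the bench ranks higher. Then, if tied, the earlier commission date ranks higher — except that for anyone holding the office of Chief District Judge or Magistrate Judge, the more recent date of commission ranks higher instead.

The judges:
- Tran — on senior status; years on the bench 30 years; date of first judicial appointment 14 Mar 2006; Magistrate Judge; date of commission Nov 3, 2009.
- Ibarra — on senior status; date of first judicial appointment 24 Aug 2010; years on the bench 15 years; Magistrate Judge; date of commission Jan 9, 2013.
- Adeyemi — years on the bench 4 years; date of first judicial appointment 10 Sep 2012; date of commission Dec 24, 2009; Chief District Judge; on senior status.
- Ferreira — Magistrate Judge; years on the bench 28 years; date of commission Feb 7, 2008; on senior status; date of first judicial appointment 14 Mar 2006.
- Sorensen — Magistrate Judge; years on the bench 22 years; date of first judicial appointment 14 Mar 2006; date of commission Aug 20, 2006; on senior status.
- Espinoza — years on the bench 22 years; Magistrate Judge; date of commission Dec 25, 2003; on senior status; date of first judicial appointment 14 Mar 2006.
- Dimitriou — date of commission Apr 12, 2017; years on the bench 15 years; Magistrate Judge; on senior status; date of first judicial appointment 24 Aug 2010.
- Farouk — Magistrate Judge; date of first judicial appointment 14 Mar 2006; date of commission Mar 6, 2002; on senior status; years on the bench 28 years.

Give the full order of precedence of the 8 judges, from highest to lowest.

Adeyemi, Sorensen, Espinoza, Ferreira, Farouk, Tran, Dimitriou, Ibarra

By office: Adeyemi (Chief District Judge); then Sorensen, Espinoza, Ferreira, Farouk, Tran, Dimitriou and Ibarra (Magistrate Judge).
Sorensen, Espinoza, Ferreira, Farouk, Tran, Dimitriou and Ibarra are each on senior status, so the next rule applies.
Among Sorensen, Espinoza, Ferreira, Farouk, Tran, Dimitriou and Ibarra, by date of first judicial appointment (earlier first): Sorensen, Espinoza, Ferreira, Farouk and Tran (14 Mar 2006) before Dimitriou and Ibarra (24 Aug 2010).
Among Sorensen, Espinoza, Ferreira, Farouk and Tran, by years on the bench (lower first): Sorensen and Espinoza (22 years) before Ferreira and Farouk (28 years) before Tran (30 years).
Among Sorensen and Espinoza, by date of commission (later first) (reversed rule for this group): Sorensen (Aug 20, 2006) before Espinoza (Dec 25, 2003).
Among Ferreira and Farouk, by date of commission (later first) (reversed rule for this group): Ferreira (Feb 7, 2008) before Farouk (Mar 6, 2002).
Dimitriou and Ibarra both have years on the bench 15 years, so the next rule applies.
Among Dimitriou and Ibarra, by date of commission (later first) (reversed rule for this group): Dimitriou (Apr 12, 2017) before Ibarra (Jan 9, 2013).
Full order: Adeyemi, Sorensen, Espinoza, Ferreira, Farouk, Tran, Dimitriou, Ibarra.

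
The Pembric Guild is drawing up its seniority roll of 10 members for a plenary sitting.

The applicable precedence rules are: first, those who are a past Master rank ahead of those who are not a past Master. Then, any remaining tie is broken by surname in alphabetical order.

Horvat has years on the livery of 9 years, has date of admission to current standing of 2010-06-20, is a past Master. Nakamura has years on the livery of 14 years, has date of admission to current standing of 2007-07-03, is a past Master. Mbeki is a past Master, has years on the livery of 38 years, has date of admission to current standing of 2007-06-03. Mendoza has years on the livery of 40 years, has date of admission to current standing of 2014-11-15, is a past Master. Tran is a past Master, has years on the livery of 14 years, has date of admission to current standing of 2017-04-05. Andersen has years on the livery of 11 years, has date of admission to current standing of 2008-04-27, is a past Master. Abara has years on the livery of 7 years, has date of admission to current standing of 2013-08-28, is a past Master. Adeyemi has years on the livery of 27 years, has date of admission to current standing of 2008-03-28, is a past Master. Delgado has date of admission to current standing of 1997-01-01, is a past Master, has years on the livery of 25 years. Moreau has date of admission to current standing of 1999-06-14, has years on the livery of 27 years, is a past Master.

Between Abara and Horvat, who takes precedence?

Abara

By the first rule: Abara, Adeyemi, Andersen, Delgado, Horvat, Mbeki, Mendoza, Moreau, Nakamura and Tran (each a past Master).
Among Abara, Adeyemi, Andersen, Delgado, Horvat, Mbeki, Mendoza, Moreau, Nakamura and Tran, alphabetically by surname: Abara before Adeyemi before Andersen before Delgado before Horvat before Mbeki before Mendoza before Moreau before Nakamura before Tran.
So Abara takes precedence.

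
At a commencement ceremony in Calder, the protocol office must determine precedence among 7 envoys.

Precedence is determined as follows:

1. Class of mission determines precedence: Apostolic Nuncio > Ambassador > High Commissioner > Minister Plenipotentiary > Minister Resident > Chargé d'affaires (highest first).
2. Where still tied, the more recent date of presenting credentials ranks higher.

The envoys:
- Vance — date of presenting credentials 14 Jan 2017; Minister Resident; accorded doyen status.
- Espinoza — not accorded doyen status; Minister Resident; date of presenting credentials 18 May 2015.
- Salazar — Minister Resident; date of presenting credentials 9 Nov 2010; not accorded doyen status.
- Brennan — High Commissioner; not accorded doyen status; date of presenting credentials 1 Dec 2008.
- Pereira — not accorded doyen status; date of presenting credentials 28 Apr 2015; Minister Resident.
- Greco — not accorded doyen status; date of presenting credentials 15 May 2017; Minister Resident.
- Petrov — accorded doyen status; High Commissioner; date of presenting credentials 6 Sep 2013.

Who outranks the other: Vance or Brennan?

Brennan

By class of mission: Petrov and Brennan (High Commissioner); then Greco, Vance, Espinoza, Pereira and Salazar (Minister Resident).
Among Petrov and Brennan, by date of presenting credentials (later first): Petrov (6 Sep 2013) before Brennan (1 Dec 2008).
Among Greco, Vance, Espinoza, Pereira and Salazar, by date of presenting credentials (later first): Greco (15 May 2017) before Vance (14 Jan 2017) before Espinoza (18 May 2015) before Pereira (28 Apr 2015) before Salazar (9 Nov 2010).
So Brennan takes precedence.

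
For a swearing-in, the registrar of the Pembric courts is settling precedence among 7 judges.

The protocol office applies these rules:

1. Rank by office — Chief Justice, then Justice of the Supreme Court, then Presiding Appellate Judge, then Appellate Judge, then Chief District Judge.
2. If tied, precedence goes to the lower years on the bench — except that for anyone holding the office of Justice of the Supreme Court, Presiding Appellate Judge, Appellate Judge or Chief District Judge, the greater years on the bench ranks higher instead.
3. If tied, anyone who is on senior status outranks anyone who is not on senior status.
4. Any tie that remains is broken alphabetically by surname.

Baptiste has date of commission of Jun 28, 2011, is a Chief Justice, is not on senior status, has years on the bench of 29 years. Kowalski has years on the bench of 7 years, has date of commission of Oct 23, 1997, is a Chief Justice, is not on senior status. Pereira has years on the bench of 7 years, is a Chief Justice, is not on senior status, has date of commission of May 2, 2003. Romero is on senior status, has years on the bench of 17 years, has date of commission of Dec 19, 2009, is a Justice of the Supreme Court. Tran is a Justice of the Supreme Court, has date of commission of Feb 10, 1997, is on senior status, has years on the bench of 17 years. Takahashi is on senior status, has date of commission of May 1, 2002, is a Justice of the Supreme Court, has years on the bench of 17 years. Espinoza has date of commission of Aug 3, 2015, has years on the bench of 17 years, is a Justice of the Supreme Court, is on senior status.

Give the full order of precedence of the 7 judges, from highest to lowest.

Kowalski, Pereira, Baptiste, Espinoza, Romero, Takahashi, Tran

By office: Kowalski, Pereira and Baptiste (Chief Justice); then Espinoza, Romero, Takahashi and Tran (Justice of the Supreme Court).
Among Kowalski, Pereira and Baptiste, by years on the bench (lower first): Kowalski and Pereira (7 years) before Baptiste (29 years).
Kowalski and Pereira are each not on senior status, so the next rule applies.
Among Kowalski and Pereira, alphabetically by surname: Kowalski before Pereira.
Espinoza, Romero, Takahashi and Tran all have years on the bench 17 years, so the next rule applies.
Espinoza, Romero, Takahashi and Tran are each on senior status, so the next rule applies.
Among Espinoza, Romero, Takahashi and Tran, alphabetically by surname: Espinoza before Romero before Takahashi before Tran.
Full order: Kowalski, Pereira, Baptiste, Espinoza, Romero, Takahashi, Tran.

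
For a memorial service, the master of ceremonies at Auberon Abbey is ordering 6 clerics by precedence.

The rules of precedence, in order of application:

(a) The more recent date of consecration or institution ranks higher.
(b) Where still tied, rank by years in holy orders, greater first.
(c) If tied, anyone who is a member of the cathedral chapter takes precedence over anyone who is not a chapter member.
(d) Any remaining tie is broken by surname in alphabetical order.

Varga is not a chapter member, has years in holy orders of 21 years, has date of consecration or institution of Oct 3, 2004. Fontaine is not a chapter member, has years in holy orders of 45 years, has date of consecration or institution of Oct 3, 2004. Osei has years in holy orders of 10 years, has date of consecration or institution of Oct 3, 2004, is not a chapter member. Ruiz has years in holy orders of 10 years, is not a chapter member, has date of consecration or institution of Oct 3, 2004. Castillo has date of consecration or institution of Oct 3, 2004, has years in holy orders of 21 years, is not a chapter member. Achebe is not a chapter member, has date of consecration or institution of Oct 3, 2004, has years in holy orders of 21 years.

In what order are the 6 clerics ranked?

Fontaine, Achebe, Castillo, Varga, Osei, Ruiz

By date of consecration or institution (later first): Fontaine, Achebe, Castillo, Varga, Osei and Ruiz (each Oct 3, 2004).
Among Fontaine, Achebe, Castillo, Varga, Osei and Ruiz, by years in holy orders (higher first): Fontaine (45 years) before Achebe, Castillo and Varga (21 years) before Osei and Ruiz (10 years).
Achebe, Castillo and Varga are each not a chapter member, so the next rule applies.
Among Achebe, Castillo and Varga, alphabetically by surname: Achebe before Castillo before Varga.
Osei and Ruiz are each not a chapter member, so the next rule applies.
Among Osei and Ruiz, alphabetically by surname: Osei before Ruiz.
Full order: Fontaine, Achebe, Castillo, Varga, Osei, Ruiz.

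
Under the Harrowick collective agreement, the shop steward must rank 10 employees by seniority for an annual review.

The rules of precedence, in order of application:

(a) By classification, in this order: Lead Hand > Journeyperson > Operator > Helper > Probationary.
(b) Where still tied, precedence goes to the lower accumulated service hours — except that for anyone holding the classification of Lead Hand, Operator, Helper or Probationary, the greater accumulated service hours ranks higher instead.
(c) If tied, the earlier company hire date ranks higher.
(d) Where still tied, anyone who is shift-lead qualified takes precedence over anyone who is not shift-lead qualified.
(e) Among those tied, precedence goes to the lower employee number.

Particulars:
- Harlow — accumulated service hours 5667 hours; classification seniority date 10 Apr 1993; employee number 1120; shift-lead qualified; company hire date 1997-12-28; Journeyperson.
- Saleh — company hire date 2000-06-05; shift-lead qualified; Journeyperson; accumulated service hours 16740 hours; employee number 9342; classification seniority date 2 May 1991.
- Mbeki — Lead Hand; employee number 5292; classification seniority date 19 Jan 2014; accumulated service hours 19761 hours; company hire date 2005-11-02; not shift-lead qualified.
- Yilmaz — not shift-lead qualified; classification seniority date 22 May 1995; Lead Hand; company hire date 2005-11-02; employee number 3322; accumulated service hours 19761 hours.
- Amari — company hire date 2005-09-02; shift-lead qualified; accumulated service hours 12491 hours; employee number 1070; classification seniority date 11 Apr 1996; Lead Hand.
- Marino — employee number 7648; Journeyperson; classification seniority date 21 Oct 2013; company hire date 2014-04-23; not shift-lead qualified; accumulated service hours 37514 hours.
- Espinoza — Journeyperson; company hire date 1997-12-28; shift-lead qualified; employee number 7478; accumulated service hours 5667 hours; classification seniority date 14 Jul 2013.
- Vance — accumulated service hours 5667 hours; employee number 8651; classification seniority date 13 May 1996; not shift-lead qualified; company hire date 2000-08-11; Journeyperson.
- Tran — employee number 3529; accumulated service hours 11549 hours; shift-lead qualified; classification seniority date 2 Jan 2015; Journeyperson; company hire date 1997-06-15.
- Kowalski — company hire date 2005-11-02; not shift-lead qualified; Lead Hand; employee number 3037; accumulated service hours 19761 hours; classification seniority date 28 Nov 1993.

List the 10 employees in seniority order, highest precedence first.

By classification: Kowalski, Yilmaz, Mbeki and Amari (Lead Hand); then Harlow, Espinoza, Vance, Tran, Saleh and Marino (Journeyperson).
Among Kowalski, Yilmaz, Mbeki and Amari, by accumulated service hours (higher first) (reversed rule for this group): Kowalski, Yilmaz and Mbeki (19761 hours) before Amari (12491 hours).
Kowalski, Yilmaz and Mbeki all have company hire date 2005-11-02, so the next rule applies.
Kowalski, Yilmaz and Mbeki are each not shift-lead qualified, so the next rule applies.
Among Kowalski, Yilmaz and Mbeki, by employee number (lower first): Kowalski (3037) before Yilmaz (3322) before Mbeki (5292).
Among Harlow, Espinoza, Vance, Tran, Saleh and Marino, by accumulated service hours (lower first): Harlow, Espinoza and Vance (5667 hours) before Tran (11549 hours) before Saleh (16740 hours) before Marino (37514 hours).
Among Harlow, Espinoza and Vance, by company hire date (earlier first): Harlow and Espinoza (1997-12-28) before Vance (2000-08-11).
Harlow and Espinoza are each shift-lead qualified, so the next rule applies.
Among Harlow and Espinoza, by employee number (lower first): Harlow (1120) before Espinoza (7478).
Full order: Kowalski, Yilmaz, Mbeki, Amari, Harlow, Espinoza, Vance, Tran, Saleh, Marino.

Kowalski, Yilmaz, Mbeki, Amari, Harlow, Espinoza, Vance, Tran, Saleh, Marino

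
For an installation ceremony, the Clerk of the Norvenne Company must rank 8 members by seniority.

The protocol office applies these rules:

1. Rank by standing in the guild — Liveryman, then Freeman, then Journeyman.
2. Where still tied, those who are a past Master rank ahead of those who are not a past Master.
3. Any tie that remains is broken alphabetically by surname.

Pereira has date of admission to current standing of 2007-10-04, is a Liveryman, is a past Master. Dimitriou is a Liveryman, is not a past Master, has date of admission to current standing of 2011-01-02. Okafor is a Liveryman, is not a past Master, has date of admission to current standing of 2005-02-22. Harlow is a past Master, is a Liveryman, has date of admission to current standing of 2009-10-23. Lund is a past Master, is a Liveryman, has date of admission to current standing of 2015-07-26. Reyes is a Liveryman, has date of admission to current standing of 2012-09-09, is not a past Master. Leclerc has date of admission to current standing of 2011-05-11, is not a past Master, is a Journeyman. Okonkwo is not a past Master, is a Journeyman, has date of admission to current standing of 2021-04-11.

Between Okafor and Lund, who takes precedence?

Lund

By standing in the guild: Harlow, Lund, Pereira, Dimitriou, Okafor and Reyes (Liveryman); then Leclerc and Okonkwo (Journeyman).
Among Harlow, Lund, Pereira, Dimitriou, Okafor and Reyes, a past Master before not a past Master: Harlow, Lund and Pereira (a past Master) before Dimitriou, Okafor and Reyes (not a past Master).
Among Harlow, Lund and Pereira, alphabetically by surname: Harlow before Lund before Pereira.
Among Dimitriou, Okafor and Reyes, alphabetically by surname: Dimitriou before Okafor before Reyes.
Leclerc and Okonkwo are each not a past Master, so the next rule applies.
Among Leclerc and Okonkwo, alphabetically by surname: Leclerc before Okonkwo.
So Lund takes precedence.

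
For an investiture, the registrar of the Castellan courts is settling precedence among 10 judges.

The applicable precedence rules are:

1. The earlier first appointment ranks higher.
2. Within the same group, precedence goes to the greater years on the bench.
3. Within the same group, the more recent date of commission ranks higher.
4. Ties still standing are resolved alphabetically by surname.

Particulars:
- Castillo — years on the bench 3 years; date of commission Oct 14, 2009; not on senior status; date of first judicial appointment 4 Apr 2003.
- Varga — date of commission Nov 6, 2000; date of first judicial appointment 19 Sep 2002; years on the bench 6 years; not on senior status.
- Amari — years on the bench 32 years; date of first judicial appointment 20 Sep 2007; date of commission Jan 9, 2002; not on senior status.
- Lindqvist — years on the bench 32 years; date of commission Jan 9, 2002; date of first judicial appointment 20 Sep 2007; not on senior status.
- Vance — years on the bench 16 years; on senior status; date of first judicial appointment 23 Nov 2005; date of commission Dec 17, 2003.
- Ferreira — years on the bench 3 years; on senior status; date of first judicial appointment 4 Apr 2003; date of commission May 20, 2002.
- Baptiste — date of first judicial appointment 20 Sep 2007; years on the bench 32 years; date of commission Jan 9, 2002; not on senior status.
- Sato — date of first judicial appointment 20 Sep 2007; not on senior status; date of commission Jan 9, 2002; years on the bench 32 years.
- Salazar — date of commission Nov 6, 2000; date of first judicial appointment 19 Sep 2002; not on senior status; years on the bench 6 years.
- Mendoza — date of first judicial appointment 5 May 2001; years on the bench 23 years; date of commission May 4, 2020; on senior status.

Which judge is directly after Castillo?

By date of first judicial appointment (earlier first): Mendoza (5 May 2001); then Salazar and Varga (both 19 Sep 2002); then Castillo and Ferreira (both 4 Apr 2003); then Vance (23 Nov 2005); then Amari, Baptiste, Lindqvist and Sato (each 20 Sep 2007).
Salazar and Varga both have years on the bench 6 years, so the next rule applies.
Salazar and Varga both have date of commission Nov 6, 2000, so the next rule applies.
Among Salazar and Varga, alphabetically by surname: Salazar before Varga.
Castillo and Ferreira both have years on the bench 3 years, so the next rule applies.
Among Castillo and Ferreira, by date of commission (later first): Castillo (Oct 14, 2009) before Ferreira (May 20, 2002).
Amari, Baptiste, Lindqvist and Sato all have years on the bench 32 years, so the next rule applies.
Amari, Baptiste, Lindqvist and Sato all have date of commission Jan 9, 2002, so the next rule applies.
Among Amari, Baptiste, Lindqvist and Sato, alphabetically by surname: Amari before Baptiste before Lindqvist before Sato.
Order: Mendoza, Salazar, Varga, Castillo, Ferreira, Vance, Amari, Baptiste, Lindqvist, Sato.

Ferreira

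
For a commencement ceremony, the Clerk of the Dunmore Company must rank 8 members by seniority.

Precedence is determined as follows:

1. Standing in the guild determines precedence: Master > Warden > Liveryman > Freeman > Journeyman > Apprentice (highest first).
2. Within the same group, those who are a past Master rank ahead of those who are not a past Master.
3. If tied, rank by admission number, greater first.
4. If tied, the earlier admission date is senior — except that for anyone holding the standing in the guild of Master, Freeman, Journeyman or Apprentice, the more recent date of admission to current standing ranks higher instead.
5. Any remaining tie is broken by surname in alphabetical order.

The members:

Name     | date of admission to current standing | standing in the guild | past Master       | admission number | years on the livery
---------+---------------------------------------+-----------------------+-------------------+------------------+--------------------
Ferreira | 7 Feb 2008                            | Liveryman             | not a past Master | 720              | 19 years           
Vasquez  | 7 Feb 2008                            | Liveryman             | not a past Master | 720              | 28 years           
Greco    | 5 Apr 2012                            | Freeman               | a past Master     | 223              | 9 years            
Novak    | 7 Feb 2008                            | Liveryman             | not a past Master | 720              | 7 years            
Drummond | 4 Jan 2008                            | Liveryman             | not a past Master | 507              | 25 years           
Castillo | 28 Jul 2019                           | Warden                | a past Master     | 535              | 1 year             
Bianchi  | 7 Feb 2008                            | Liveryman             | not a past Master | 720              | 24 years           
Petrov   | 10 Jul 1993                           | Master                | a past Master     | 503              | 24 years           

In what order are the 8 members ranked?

By standing in the guild: Petrov (Master); then Castillo (Warden); then Bianchi, Ferreira, Novak, Vasquez and Drummond (Liveryman); then Greco (Freeman).
Bianchi, Ferreira, Novak, Vasquez and Drummond are each not a past Master, so the next rule applies.
Among Bianchi, Ferreira, Novak, Vasquez and Drummond, by admission number (higher first): Bianchi, Ferreira, Novak and Vasquez (720) before Drummond (507).
Bianchi, Ferreira, Novak and Vasquez all have date of admission to current standing 7 Feb 2008, so the next rule applies.
Among Bianchi, Ferreira, Novak and Vasquez, alphabetically by surname: Bianchi before Ferreira before Novak before Vasquez.
Full order: Petrov, Castillo, Bianchi, Ferreira, Novak, Vasquez, Drummond, Greco.

Petrov, Castillo, Bianchi, Ferreira, Novak, Vasquez, Drummond, Greco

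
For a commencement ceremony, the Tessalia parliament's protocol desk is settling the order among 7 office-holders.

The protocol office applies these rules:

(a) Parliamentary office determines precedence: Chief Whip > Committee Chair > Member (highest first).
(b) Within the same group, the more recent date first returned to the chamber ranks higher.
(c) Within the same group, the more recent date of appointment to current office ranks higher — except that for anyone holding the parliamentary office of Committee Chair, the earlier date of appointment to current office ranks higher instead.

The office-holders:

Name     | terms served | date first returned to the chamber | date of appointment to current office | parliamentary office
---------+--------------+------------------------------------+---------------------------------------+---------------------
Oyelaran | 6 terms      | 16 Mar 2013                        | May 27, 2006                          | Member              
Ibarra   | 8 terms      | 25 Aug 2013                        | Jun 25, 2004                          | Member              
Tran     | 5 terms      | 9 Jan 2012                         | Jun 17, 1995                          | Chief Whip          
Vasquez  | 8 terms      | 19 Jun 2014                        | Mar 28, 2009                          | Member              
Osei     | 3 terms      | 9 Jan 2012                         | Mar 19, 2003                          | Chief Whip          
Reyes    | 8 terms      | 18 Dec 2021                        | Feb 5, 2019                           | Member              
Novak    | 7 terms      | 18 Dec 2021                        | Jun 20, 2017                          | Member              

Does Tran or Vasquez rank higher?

By parliamentary office: Osei and Tran (Chief Whip); then Reyes, Novak, Vasquez, Ibarra and Oyelaran (Member).
Osei and Tran both have date first returned to the chamber 9 Jan 2012, so the next rule applies.
Among Osei and Tran, by date of appointment to current office (later first): Osei (Mar 19, 2003) before Tran (Jun 17, 1995).
Among Reyes, Novak, Vasquez, Ibarra and Oyelaran, by date first returned to the chamber (later first): Reyes and Novak (18 Dec 2021) before Vasquez (19 Jun 2014) before Ibarra (25 Aug 2013) before Oyelaran (16 Mar 2013).
Among Reyes and Novak, by date of appointment to current office (later first): Reyes (Feb 5, 2019) before Novak (Jun 20, 2017).
So Tran takes precedence.

Tran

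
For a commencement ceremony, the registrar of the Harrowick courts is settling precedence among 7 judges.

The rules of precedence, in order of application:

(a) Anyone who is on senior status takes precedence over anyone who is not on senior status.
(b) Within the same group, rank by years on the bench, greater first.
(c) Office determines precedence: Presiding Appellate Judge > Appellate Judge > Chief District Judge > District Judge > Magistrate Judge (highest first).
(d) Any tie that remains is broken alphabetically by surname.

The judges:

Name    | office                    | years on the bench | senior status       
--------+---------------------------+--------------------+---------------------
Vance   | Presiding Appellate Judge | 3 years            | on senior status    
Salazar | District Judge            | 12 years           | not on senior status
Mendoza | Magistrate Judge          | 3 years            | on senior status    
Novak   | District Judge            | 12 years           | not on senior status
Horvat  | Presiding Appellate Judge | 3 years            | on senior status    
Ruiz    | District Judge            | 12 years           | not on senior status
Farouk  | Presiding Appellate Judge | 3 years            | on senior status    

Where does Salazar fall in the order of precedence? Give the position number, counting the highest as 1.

7

By the first rule: Farouk, Horvat, Vance and Mendoza (each on senior status); then Novak, Ruiz and Salazar (each not on senior status).
Farouk, Horvat, Vance and Mendoza all have years on the bench 3 years, so the next rule applies.
Among Farouk, Horvat, Vance and Mendoza, by office: Farouk, Horvat and Vance (Presiding Appellate Judge) before Mendoza (Magistrate Judge).
Among Farouk, Horvat and Vance, alphabetically by surname: Farouk before Horvat before Vance.
Novak, Ruiz and Salazar all have years on the bench 12 years, so the next rule applies.
Novak, Ruiz and Salazar are each District Judge, so the next rule applies.
Among Novak, Ruiz and Salazar, alphabetically by surname: Novak before Ruiz before Salazar.
Order: Farouk, Horvat, Vance, Mendoza, Novak, Ruiz, Salazar. So position 7.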